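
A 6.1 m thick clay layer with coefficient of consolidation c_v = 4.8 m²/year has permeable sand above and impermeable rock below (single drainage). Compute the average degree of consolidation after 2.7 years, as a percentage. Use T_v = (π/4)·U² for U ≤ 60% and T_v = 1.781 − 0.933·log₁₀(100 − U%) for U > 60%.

Drainage path length: H_d = H = 6.1 m (single drainage).
T_v = c_v·t/H_d² = 4.8×2.7/6.1² = 0.34829.
T_v = 0.34829 corresponds to the U > 60% branch:
U = 1 − 10^((1.781 − T_v)/0.933)/100 = 0.6568

U ≈ 65.7 %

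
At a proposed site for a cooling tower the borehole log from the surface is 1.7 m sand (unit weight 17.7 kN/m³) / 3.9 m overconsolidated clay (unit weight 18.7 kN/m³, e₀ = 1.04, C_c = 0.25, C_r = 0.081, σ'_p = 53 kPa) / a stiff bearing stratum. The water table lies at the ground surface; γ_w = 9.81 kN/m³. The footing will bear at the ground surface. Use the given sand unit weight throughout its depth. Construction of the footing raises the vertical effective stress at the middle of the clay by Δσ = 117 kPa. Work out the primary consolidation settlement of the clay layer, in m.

S_c ≈ 0.249 m

Mid-depth of clay below the ground surface: z = 1.7 + 3.9/2 = 3.65 m.
Total vertical stress at mid-clay: σ_v = 17.7×1.7 + 18.7×1.95 = 66.555 kPa.
Pore pressure: u = 9.81×(3.65 − 0) = 35.806 kPa.
Initial effective stress: σ'_0 = σ_v − u = 66.555 − 35.806 = 30.749 kPa.
Final effective stress: σ'_f = 30.749 + 117 = 147.75 kPa.
σ'_f = 147.75 > σ'_p = 53 kPa, so the stress path crosses the preconsolidation pressure — recompression up to σ'_p, then virgin compression beyond:
S_c = H/(1+e₀)·[C_r·log₁₀(σ'_p/σ'_0) + C_c·log₁₀(σ'_f/σ'_p)]
    = 3.9/2.04 × [0.081×log₁₀(53/30.749) + 0.25×log₁₀(147.75/53)]
    = 1.9118 × [0.019152 + 0.11131] = 0.2494 m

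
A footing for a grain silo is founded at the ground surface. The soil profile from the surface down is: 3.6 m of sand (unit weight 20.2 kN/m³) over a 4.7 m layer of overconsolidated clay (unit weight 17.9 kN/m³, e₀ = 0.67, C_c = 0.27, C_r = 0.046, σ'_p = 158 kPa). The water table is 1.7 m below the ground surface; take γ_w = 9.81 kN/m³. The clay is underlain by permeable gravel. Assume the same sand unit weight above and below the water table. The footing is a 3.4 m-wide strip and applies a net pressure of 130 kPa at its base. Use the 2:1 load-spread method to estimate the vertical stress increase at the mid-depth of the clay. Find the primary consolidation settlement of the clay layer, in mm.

S_c ≈ 28 mm

Mid-depth of clay below the ground surface: z = 3.6 + 4.7/2 = 5.95 m.
Total vertical stress at mid-clay: σ_v = 20.2×3.6 + 17.9×2.35 = 114.78 kPa.
Pore pressure: u = 9.81×(5.95 − 1.7) = 41.693 kPa.
Initial effective stress: σ'_0 = σ_v − u = 114.78 − 41.693 = 73.087 kPa.
Stress increase at mid-clay by the 2:1 spreading method:
Δσ = qB/(B+z) = 130×3.4/(3.4+5.95) = 47.273 kPa
Final effective stress: σ'_f = 73.087 + 47.273 = 120.36 kPa.
σ'_f = 120.36 ≤ σ'_p = 158 kPa, so the clay remains overconsolidated and only the recompression index applies:
S_c = C_r·H/(1+e₀)·log₁₀(σ'_f/σ'_0) = 0.046×4.7/1.67×log₁₀(120.36/73.087)
    = 0.12946 × 0.21664 = 0.02805 m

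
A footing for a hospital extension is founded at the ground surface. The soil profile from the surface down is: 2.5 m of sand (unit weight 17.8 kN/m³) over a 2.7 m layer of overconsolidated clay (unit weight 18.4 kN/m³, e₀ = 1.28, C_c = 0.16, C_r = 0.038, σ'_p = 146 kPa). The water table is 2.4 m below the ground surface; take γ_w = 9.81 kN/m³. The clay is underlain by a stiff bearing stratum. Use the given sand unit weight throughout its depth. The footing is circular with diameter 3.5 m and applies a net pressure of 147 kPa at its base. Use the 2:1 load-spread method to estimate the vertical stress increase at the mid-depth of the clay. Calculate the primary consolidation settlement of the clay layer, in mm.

S_c ≈ 9.24 mm

Mid-depth of clay below the ground surface: z = 2.5 + 2.7/2 = 3.85 m.
Total vertical stress at mid-clay: σ_v = 17.8×2.5 + 18.4×1.35 = 69.34 kPa.
Pore pressure: u = 9.81×(3.85 − 2.4) = 14.225 kPa.
Initial effective stress: σ'_0 = σ_v − u = 69.34 − 14.225 = 55.115 kPa.
Stress increase at mid-clay by the 2:1 spreading method:
Δσ ≈ qD²/(D+z)² = 147×3.5²/(3.5+3.85)² = 33.333 kPa
Final effective stress: σ'_f = 55.115 + 33.333 = 88.448 kPa.
σ'_f = 88.448 ≤ σ'_p = 146 kPa, so the clay remains overconsolidated and only the recompression index applies:
S_c = C_r·H/(1+e₀)·log₁₀(σ'_f/σ'_0) = 0.038×2.7/2.28×log₁₀(88.448/55.115)
    = 0.045 × 0.20542 = 0.009244 m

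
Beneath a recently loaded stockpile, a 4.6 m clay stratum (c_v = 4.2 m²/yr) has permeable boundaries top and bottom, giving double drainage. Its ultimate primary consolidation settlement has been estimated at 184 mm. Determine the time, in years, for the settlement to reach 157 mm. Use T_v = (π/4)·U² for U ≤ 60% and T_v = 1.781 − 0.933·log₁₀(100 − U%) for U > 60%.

t ≈ 0.872 years

Drainage path length: H_d = H/2 = 2.3 m (double drainage).
U = S(t)/S_ult = 157/184 = 0.8533.
U > 60%: T_v = 1.781 − 0.933·log₁₀(100 − 85.326) = 0.69261.
t = T_v·H_d²/c_v = 0.69261×2.3²/4.2 = 0.8724 years.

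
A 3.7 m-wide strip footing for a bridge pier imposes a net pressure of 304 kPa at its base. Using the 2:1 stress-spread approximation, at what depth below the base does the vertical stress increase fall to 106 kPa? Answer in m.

z ≈ 6.91 m

2:1 spreading — at depth z the loaded area has grown by z in each plan dimension:
qB/(B+z) = Δσ_z ⇒ z = qB/Δσ_z − B = 304×3.7/106 − 3.7 = 6.911 m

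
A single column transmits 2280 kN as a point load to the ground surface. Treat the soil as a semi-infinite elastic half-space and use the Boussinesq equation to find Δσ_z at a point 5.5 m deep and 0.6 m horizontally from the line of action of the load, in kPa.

Δσ_z ≈ 34.9 kPa

Boussinesq vertical stress below a point load on an elastic half-space:
Δσ_z = 3P/(2πz²) · [1 + (r/z)²]^(−5/2)
r/z = 0.6/5.5 = 0.10909; [1+(r/z)²]^(−5/2) = 0.97086.
Δσ_z = 3×2280/(2π×5.5²) × 0.97086 = 35.987 × 0.97086 = 34.94 kPa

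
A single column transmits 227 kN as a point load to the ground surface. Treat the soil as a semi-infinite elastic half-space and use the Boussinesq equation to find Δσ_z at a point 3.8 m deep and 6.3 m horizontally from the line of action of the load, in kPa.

Δσ_z ≈ 0.276 kPa

Boussinesq vertical stress below a point load on an elastic half-space:
Δσ_z = 3P/(2πz²) · [1 + (r/z)²]^(−5/2)
r/z = 6.3/3.8 = 1.6579; [1+(r/z)²]^(−5/2) = 0.036756.
Δσ_z = 3×227/(2π×3.8²) × 0.036756 = 7.5059 × 0.036756 = 0.2759 kPa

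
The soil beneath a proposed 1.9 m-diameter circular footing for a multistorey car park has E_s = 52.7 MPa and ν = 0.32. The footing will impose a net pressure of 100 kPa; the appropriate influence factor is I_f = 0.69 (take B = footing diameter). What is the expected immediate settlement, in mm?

Immediate (elastic) settlement: S_e = q·B·(1−ν²)/E_s · I_f.
E_s = 52.7 MPa = 52700 kPa.
S_e = 100 × 1.9 × (1 − 0.32²) / 52700 × 0.69
    = 100 × 1.9 × 0.8976 / 52700 × 0.69
    = 0.002233 m = 2.233 mm

S_e ≈ 2.23 mm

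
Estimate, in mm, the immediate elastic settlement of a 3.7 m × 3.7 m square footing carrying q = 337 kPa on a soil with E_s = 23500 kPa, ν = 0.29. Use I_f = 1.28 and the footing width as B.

Immediate (elastic) settlement: S_e = q·B·(1−ν²)/E_s · I_f.
S_e = 337 × 3.7 × (1 − 0.29²) / 23500 × 1.28
    = 337 × 3.7 × 0.9159 / 23500 × 1.28
    = 0.0622 m = 62.2 mm

S_e ≈ 62.2 mm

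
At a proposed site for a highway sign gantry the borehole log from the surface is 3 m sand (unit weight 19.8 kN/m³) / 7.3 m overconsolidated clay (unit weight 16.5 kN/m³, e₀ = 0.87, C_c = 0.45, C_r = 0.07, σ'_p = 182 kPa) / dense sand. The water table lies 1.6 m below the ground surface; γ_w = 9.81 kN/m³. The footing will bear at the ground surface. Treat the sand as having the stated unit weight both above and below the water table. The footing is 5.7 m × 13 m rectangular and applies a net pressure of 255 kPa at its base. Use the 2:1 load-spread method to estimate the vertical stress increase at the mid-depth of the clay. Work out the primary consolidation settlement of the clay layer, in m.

S_c ≈ 0.0887 m

Mid-depth of clay below the ground surface: z = 3 + 7.3/2 = 6.65 m.
Total vertical stress at mid-clay: σ_v = 19.8×3 + 16.5×3.65 = 119.62 kPa.
Pore pressure: u = 9.81×(6.65 − 1.6) = 49.541 kPa.
Initial effective stress: σ'_0 = σ_v − u = 119.62 − 49.541 = 70.079 kPa.
Stress increase at mid-clay by the 2:1 spreading method:
Δσ = qBL/((B+z)(L+z)) = 255×5.7×13/((5.7+6.65)(13+6.65)) = 77.863 kPa
Final effective stress: σ'_f = 70.079 + 77.863 = 147.94 kPa.
σ'_f = 147.94 ≤ σ'_p = 182 kPa, so the clay remains overconsolidated and only the recompression index applies:
S_c = C_r·H/(1+e₀)·log₁₀(σ'_f/σ'_0) = 0.07×7.3/1.87×log₁₀(147.94/70.079)
    = 0.27326 × 0.3245 = 0.08867 m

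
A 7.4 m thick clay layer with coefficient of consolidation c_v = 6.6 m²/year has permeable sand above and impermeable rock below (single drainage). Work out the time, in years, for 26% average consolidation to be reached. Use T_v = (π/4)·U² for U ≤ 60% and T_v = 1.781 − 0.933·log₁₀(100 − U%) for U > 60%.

Drainage path length: H_d = H = 7.4 m (single drainage).
U ≤ 60%: T_v = (π/4)·U² = (π/4)×0.26² = 0.053093.
t = T_v·H_d²/c_v = 0.053093×7.4²/6.6 = 0.4405 years.

t ≈ 0.441 years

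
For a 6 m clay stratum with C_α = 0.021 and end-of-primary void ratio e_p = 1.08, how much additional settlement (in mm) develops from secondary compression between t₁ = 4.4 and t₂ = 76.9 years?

Secondary compression: S_s = C_α·H/(1+e_p)·log₁₀(t₂/t₁)
S_s = 0.021×6/(1+1.08)×log₁₀(76.9/4.4)
    = 0.06058 × 1.242 = 0.07527 m

S_s ≈ 75.3 mm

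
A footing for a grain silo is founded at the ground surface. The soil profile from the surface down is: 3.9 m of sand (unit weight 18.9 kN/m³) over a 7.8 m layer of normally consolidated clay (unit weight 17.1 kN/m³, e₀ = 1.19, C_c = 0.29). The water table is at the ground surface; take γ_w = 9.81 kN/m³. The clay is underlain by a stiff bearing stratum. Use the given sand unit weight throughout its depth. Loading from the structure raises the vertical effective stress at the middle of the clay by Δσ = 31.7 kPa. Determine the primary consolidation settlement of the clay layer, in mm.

S_c ≈ 181 mm

Mid-depth of clay below the ground surface: z = 3.9 + 7.8/2 = 7.8 m.
Total vertical stress at mid-clay: σ_v = 18.9×3.9 + 17.1×3.9 = 140.4 kPa.
Pore pressure: u = 9.81×(7.8 − 0) = 76.518 kPa.
Initial effective stress: σ'_0 = σ_v − u = 140.4 − 76.518 = 63.882 kPa.
Final effective stress: σ'_f = σ'_0 + Δσ = 63.882 + 31.7 = 95.582 kPa.
Normally consolidated clay, so the full stress increment lies on the virgin compression line:
S_c = C_c·H/(1+e₀)·log₁₀(σ'_f/σ'_0) = 0.29×7.8/(1+1.19)×log₁₀(95.582/63.882)
    = 1.0329 × 0.175 = 0.1808 m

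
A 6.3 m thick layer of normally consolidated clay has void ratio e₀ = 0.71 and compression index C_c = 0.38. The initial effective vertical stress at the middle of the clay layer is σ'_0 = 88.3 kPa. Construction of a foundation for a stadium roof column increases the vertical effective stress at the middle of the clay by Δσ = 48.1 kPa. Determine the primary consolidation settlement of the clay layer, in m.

Final effective stress: σ'_f = σ'_0 + Δσ = 88.3 + 48.1 = 136.4 kPa.
Normally consolidated clay, so the full stress increment lies on the virgin compression line:
S_c = C_c·H/(1+e₀)·log₁₀(σ'_f/σ'_0) = 0.38×6.3/(1+0.71)×log₁₀(136.4/88.3)
    = 1.4 × 0.18885 = 0.2644 m

S_c ≈ 0.264 m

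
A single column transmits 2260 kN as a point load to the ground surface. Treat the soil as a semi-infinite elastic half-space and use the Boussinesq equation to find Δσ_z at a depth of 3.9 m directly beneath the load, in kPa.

Δσ_z ≈ 70.9 kPa

Boussinesq vertical stress below a point load on an elastic half-space:
Δσ_z = 3P/(2πz²) · [1 + (r/z)²]^(−5/2)
r/z = 0/3.9 = 0; [1+(r/z)²]^(−5/2) = 1.
Δσ_z = 3×2260/(2π×3.9²) × 1 = 70.945 × 1 = 70.94 kPa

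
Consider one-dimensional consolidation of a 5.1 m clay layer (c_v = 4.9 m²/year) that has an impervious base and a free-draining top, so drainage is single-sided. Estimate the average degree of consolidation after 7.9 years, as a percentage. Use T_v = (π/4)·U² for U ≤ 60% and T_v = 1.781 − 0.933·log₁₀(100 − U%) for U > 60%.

Drainage path length: H_d = H = 5.1 m (single drainage).
T_v = c_v·t/H_d² = 4.9×7.9/5.1² = 1.4883.
T_v = 1.4883 corresponds to the U > 60% branch:
U = 1 − 10^((1.781 − T_v)/0.933)/100 = 0.9794

U ≈ 97.9 %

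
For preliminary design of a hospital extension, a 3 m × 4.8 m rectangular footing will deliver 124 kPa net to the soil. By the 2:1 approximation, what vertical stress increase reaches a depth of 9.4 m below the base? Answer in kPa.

Δσ_z ≈ 10.1 kPa

By the 2:1 method the load spreads at 1 horizontal : 2 vertical, so at depth z the loaded area has grown by z in each plan dimension:
Δσ = qBL/((B+z)(L+z)) = 124×3×4.8/((3+9.4)(4.8+9.4)) = 10.141 kPa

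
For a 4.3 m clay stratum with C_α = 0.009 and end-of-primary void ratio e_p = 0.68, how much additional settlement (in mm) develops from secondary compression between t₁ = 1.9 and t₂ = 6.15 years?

Secondary compression: S_s = C_α·H/(1+e_p)·log₁₀(t₂/t₁)
S_s = 0.009×4.3/(1+0.68)×log₁₀(6.15/1.9)
    = 0.02304 × 0.5101 = 0.01175 m

S_s ≈ 11.8 mm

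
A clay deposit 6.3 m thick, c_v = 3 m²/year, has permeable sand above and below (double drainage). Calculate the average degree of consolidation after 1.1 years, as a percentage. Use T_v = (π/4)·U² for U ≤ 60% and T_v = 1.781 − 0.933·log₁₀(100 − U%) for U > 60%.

Drainage path length: H_d = H/2 = 3.15 m (double drainage).
T_v = c_v·t/H_d² = 3×1.1/3.15² = 0.33258.
T_v = 0.33258 corresponds to the U > 60% branch:
U = 1 − 10^((1.781 − T_v)/0.933)/100 = 0.6432

U ≈ 64.3 %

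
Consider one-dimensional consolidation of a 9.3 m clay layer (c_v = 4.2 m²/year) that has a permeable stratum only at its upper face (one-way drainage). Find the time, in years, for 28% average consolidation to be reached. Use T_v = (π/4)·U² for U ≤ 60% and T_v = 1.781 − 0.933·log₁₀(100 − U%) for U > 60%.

Drainage path length: H_d = H = 9.3 m (single drainage).
U ≤ 60%: T_v = (π/4)·U² = (π/4)×0.28² = 0.061575.
t = T_v·H_d²/c_v = 0.061575×9.3²/4.2 = 1.268 years.

t ≈ 1.27 years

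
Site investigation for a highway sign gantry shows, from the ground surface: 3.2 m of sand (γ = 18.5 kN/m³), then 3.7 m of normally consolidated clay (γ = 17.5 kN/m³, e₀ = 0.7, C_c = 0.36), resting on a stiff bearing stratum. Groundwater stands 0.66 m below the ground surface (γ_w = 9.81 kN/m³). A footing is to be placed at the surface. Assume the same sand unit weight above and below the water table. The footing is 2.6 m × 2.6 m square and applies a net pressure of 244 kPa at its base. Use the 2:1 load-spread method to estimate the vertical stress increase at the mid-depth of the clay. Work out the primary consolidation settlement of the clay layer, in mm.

S_c ≈ 156 mm

Mid-depth of clay below the ground surface: z = 3.2 + 3.7/2 = 5.05 m.
Total vertical stress at mid-clay: σ_v = 18.5×3.2 + 17.5×1.85 = 91.575 kPa.
Pore pressure: u = 9.81×(5.05 − 0.66) = 43.066 kPa.
Initial effective stress: σ'_0 = σ_v − u = 91.575 − 43.066 = 48.509 kPa.
Stress increase at mid-clay by the 2:1 spreading method:
Δσ = qBL/((B+z)(L+z)) = 244×2.6×2.6/((2.6+5.05)(2.6+5.05)) = 28.185 kPa
Final effective stress: σ'_f = σ'_0 + Δσ = 48.509 + 28.185 = 76.694 kPa.
Normally consolidated clay, so the full stress increment lies on the virgin compression line:
S_c = C_c·H/(1+e₀)·log₁₀(σ'_f/σ'_0) = 0.36×3.7/(1+0.7)×log₁₀(76.694/48.509)
    = 0.78353 × 0.19894 = 0.1559 m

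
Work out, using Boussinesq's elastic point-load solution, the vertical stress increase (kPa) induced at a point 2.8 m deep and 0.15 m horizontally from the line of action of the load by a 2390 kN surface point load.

Δσ_z ≈ 145 kPa

Boussinesq vertical stress below a point load on an elastic half-space:
Δσ_z = 3P/(2πz²) · [1 + (r/z)²]^(−5/2)
r/z = 0.15/2.8 = 0.053571; [1+(r/z)²]^(−5/2) = 0.99286.
Δσ_z = 3×2390/(2π×2.8²) × 0.99286 = 145.55 × 0.99286 = 144.5 kPa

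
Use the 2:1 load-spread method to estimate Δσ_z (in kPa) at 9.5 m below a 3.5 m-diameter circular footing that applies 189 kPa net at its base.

By the 2:1 method the load spreads at 1 horizontal : 2 vertical, so at depth z the loaded area has grown by z in each plan dimension:
Δσ ≈ qD²/(D+z)² = 189×3.5²/(3.5+9.5)² = 13.7 kPa

Δσ_z ≈ 13.7 kPa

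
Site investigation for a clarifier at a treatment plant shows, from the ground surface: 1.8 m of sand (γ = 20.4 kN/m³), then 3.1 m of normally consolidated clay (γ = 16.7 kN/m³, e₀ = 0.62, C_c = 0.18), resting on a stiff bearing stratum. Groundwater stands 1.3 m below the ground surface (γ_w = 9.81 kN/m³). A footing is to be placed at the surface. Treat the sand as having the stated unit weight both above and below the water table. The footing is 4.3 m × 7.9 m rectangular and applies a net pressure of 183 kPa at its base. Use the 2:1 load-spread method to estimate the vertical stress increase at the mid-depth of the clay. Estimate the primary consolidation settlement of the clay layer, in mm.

S_c ≈ 149 mm

Mid-depth of clay below the ground surface: z = 1.8 + 3.1/2 = 3.35 m.
Total vertical stress at mid-clay: σ_v = 20.4×1.8 + 16.7×1.55 = 62.605 kPa.
Pore pressure: u = 9.81×(3.35 − 1.3) = 20.11 kPa.
Initial effective stress: σ'_0 = σ_v − u = 62.605 − 20.11 = 42.495 kPa.
Stress increase at mid-clay by the 2:1 spreading method:
Δσ = qBL/((B+z)(L+z)) = 183×4.3×7.9/((4.3+3.35)(7.9+3.35)) = 72.233 kPa
Final effective stress: σ'_f = σ'_0 + Δσ = 42.495 + 72.233 = 114.73 kPa.
Normally consolidated clay, so the full stress increment lies on the virgin compression line:
S_c = C_c·H/(1+e₀)·log₁₀(σ'_f/σ'_0) = 0.18×3.1/(1+0.62)×log₁₀(114.73/42.495)
    = 0.34444 × 0.43134 = 0.1486 m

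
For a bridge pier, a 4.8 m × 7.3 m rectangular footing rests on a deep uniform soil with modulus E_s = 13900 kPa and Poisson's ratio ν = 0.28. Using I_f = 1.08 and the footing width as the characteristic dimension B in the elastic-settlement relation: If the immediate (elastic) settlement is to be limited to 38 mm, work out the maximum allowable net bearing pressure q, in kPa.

S_e = q·B·(1−ν²)/E_s · I_f  ⇒  q = S_e·E_s / (B·(1−ν²)·I_f).
q = 0.038 × 13900 / (4.8 × 0.9216 × 1.08) = 110.6 kPa

q ≈ 111 kPa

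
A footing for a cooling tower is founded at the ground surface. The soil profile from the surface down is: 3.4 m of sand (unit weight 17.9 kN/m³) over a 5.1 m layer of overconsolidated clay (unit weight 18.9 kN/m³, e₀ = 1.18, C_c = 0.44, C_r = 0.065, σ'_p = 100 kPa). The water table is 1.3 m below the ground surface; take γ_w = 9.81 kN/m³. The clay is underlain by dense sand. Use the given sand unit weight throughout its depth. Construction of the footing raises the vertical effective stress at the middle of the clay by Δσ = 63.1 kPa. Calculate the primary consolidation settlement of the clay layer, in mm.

S_c ≈ 135 mm

Mid-depth of clay below the ground surface: z = 3.4 + 5.1/2 = 5.95 m.
Total vertical stress at mid-clay: σ_v = 17.9×3.4 + 18.9×2.55 = 109.05 kPa.
Pore pressure: u = 9.81×(5.95 − 1.3) = 45.617 kPa.
Initial effective stress: σ'_0 = σ_v − u = 109.05 − 45.617 = 63.433 kPa.
Final effective stress: σ'_f = 63.433 + 63.1 = 126.53 kPa.
σ'_f = 126.53 > σ'_p = 100 kPa, so the stress path crosses the preconsolidation pressure — recompression up to σ'_p, then virgin compression beyond:
S_c = H/(1+e₀)·[C_r·log₁₀(σ'_p/σ'_0) + C_c·log₁₀(σ'_f/σ'_p)]
    = 5.1/2.18 × [0.065×log₁₀(100/63.433) + 0.44×log₁₀(126.53/100)]
    = 2.3394 × [0.01285 + 0.044965] = 0.1353 m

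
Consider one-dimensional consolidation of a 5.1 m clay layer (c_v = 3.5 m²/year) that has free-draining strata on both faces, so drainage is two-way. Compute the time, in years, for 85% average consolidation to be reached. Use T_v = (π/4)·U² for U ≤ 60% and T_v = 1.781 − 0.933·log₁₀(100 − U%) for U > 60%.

t ≈ 1.27 years

Drainage path length: H_d = H/2 = 2.55 m (double drainage).
U > 60%: T_v = 1.781 − 0.933·log₁₀(100 − 85) = 0.68371.
t = T_v·H_d²/c_v = 0.68371×2.55²/3.5 = 1.27 years.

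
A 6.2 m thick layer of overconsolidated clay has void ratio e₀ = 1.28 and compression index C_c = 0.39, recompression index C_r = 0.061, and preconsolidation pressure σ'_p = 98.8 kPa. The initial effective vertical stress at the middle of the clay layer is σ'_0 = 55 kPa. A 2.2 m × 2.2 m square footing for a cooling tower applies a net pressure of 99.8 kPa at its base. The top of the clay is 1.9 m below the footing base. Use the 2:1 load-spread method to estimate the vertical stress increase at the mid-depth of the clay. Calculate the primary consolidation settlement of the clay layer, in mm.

Mid-depth of clay below the footing base: z = 1.9 + 6.2/2 = 5 m.
Stress increase at mid-clay by the 2:1 spreading method:
Δσ = qBL/((B+z)(L+z)) = 99.8×2.2×2.2/((2.2+5)(2.2+5)) = 9.3177 kPa
Final effective stress: σ'_f = 55 + 9.3177 = 64.318 kPa.
σ'_f = 64.318 ≤ σ'_p = 98.8 kPa, so the clay remains overconsolidated and only the recompression index applies:
S_c = C_r·H/(1+e₀)·log₁₀(σ'_f/σ'_0) = 0.061×6.2/2.28×log₁₀(64.318/55)
    = 0.16588 × 0.06797 = 0.01127 m

S_c ≈ 11.3 mm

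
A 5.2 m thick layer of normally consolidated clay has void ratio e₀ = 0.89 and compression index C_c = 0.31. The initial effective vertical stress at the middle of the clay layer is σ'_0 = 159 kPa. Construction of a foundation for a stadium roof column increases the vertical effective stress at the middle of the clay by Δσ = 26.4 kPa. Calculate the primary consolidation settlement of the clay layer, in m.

S_c ≈ 0.0569 m

Final effective stress: σ'_f = σ'_0 + Δσ = 159 + 26.4 = 185.4 kPa.
Normally consolidated clay, so the full stress increment lies on the virgin compression line:
S_c = C_c·H/(1+e₀)·log₁₀(σ'_f/σ'_0) = 0.31×5.2/(1+0.89)×log₁₀(185.4/159)
    = 0.85291 × 0.066713 = 0.0569 m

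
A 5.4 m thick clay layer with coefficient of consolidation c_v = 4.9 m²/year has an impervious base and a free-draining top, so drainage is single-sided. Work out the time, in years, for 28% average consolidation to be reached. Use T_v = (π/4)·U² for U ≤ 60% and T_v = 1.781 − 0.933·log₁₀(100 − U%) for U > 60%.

Drainage path length: H_d = H = 5.4 m (single drainage).
U ≤ 60%: T_v = (π/4)·U² = (π/4)×0.28² = 0.061575.
t = T_v·H_d²/c_v = 0.061575×5.4²/4.9 = 0.3664 years.

t ≈ 0.366 years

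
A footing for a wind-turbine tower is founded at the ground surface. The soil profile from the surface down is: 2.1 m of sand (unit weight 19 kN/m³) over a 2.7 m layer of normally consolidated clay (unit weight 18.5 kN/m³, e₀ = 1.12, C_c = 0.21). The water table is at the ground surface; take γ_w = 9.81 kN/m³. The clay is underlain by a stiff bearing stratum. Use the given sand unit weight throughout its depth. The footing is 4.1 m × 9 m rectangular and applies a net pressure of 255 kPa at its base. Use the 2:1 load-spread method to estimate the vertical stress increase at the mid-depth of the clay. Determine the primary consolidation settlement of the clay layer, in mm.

S_c ≈ 167 mm

Mid-depth of clay below the ground surface: z = 2.1 + 2.7/2 = 3.45 m.
Total vertical stress at mid-clay: σ_v = 19×2.1 + 18.5×1.35 = 64.875 kPa.
Pore pressure: u = 9.81×(3.45 − 0) = 33.845 kPa.
Initial effective stress: σ'_0 = σ_v − u = 64.875 − 33.845 = 31.03 kPa.
Stress increase at mid-clay by the 2:1 spreading method:
Δσ = qBL/((B+z)(L+z)) = 255×4.1×9/((4.1+3.45)(9+3.45)) = 100.1 kPa
Final effective stress: σ'_f = σ'_0 + Δσ = 31.03 + 100.1 = 131.13 kPa.
Normally consolidated clay, so the full stress increment lies on the virgin compression line:
S_c = C_c·H/(1+e₀)·log₁₀(σ'_f/σ'_0) = 0.21×2.7/(1+1.12)×log₁₀(131.13/31.03)
    = 0.26745 × 0.62592 = 0.1674 m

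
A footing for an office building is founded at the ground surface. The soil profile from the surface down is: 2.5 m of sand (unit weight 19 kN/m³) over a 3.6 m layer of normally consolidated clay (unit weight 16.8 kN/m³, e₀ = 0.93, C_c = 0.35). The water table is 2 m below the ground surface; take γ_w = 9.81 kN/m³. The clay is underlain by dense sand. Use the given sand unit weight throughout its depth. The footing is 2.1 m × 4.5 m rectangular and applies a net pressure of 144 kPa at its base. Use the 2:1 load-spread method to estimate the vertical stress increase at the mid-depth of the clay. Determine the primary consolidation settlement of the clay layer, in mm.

Mid-depth of clay below the ground surface: z = 2.5 + 3.6/2 = 4.3 m.
Total vertical stress at mid-clay: σ_v = 19×2.5 + 16.8×1.8 = 77.74 kPa.
Pore pressure: u = 9.81×(4.3 − 2) = 22.563 kPa.
Initial effective stress: σ'_0 = σ_v − u = 77.74 − 22.563 = 55.177 kPa.
Stress increase at mid-clay by the 2:1 spreading method:
Δσ = qBL/((B+z)(L+z)) = 144×2.1×4.5/((2.1+4.3)(4.5+4.3)) = 24.162 kPa
Final effective stress: σ'_f = σ'_0 + Δσ = 55.177 + 24.162 = 79.339 kPa.
Normally consolidated clay, so the full stress increment lies on the virgin compression line:
S_c = C_c·H/(1+e₀)·log₁₀(σ'_f/σ'_0) = 0.35×3.6/(1+0.93)×log₁₀(79.339/55.177)
    = 0.65285 × 0.15773 = 0.103 m

S_c ≈ 103 mm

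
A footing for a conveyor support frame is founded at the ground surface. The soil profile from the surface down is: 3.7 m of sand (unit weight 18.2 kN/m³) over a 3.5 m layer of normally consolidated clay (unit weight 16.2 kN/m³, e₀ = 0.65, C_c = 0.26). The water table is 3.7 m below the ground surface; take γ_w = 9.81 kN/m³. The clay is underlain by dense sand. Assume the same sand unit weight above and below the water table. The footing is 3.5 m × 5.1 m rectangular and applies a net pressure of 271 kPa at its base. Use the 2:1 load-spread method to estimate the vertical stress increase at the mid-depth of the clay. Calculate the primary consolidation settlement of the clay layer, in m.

S_c ≈ 0.12 m

Mid-depth of clay below the ground surface: z = 3.7 + 3.5/2 = 5.45 m.
Total vertical stress at mid-clay: σ_v = 18.2×3.7 + 16.2×1.75 = 95.69 kPa.
Pore pressure: u = 9.81×(5.45 − 3.7) = 17.168 kPa.
Initial effective stress: σ'_0 = σ_v − u = 95.69 − 17.168 = 78.522 kPa.
Stress increase at mid-clay by the 2:1 spreading method:
Δσ = qBL/((B+z)(L+z)) = 271×3.5×5.1/((3.5+5.45)(5.1+5.45)) = 51.231 kPa
Final effective stress: σ'_f = σ'_0 + Δσ = 78.522 + 51.231 = 129.75 kPa.
Normally consolidated clay, so the full stress increment lies on the virgin compression line:
S_c = C_c·H/(1+e₀)·log₁₀(σ'_f/σ'_0) = 0.26×3.5/(1+0.65)×log₁₀(129.75/78.522)
    = 0.55152 × 0.21812 = 0.1203 m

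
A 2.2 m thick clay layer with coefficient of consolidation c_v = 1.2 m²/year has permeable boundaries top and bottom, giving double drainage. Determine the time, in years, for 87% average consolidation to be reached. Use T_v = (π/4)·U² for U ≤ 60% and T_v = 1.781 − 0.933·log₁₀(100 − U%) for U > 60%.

t ≈ 0.748 years

Drainage path length: H_d = H/2 = 1.1 m (double drainage).
U > 60%: T_v = 1.781 − 0.933·log₁₀(100 − 87) = 0.74169.
t = T_v·H_d²/c_v = 0.74169×1.1²/1.2 = 0.7479 years.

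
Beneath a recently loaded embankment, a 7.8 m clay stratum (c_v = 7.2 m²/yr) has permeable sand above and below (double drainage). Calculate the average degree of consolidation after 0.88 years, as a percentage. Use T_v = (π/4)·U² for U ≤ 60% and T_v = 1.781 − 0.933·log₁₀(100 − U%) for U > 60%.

Drainage path length: H_d = H/2 = 3.9 m (double drainage).
T_v = c_v·t/H_d² = 7.2×0.88/3.9² = 0.41657.
T_v = 0.41657 corresponds to the U > 60% branch:
U = 1 − 10^((1.781 − T_v)/0.933)/100 = 0.71

U ≈ 71 %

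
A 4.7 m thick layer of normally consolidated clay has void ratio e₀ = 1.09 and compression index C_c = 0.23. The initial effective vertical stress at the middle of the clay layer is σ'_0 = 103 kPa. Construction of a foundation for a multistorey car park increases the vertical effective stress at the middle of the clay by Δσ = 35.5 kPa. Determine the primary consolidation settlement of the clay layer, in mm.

Final effective stress: σ'_f = σ'_0 + Δσ = 103 + 35.5 = 138.5 kPa.
Normally consolidated clay, so the full stress increment lies on the virgin compression line:
S_c = C_c·H/(1+e₀)·log₁₀(σ'_f/σ'_0) = 0.23×4.7/(1+1.09)×log₁₀(138.5/103)
    = 0.51722 × 0.12861 = 0.06652 m

S_c ≈ 66.5 mm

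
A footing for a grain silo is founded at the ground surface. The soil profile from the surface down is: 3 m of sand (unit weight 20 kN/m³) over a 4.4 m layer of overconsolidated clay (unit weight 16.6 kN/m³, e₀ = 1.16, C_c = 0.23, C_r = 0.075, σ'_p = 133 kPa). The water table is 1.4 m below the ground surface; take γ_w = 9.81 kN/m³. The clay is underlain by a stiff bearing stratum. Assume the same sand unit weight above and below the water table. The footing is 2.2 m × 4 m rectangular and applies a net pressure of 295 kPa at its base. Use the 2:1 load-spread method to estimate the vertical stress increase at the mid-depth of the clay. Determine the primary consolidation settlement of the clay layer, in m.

S_c ≈ 0.033 m

Mid-depth of clay below the ground surface: z = 3 + 4.4/2 = 5.2 m.
Total vertical stress at mid-clay: σ_v = 20×3 + 16.6×2.2 = 96.52 kPa.
Pore pressure: u = 9.81×(5.2 − 1.4) = 37.278 kPa.
Initial effective stress: σ'_0 = σ_v − u = 96.52 − 37.278 = 59.242 kPa.
Stress increase at mid-clay by the 2:1 spreading method:
Δσ = qBL/((B+z)(L+z)) = 295×2.2×4/((2.2+5.2)(4+5.2)) = 38.132 kPa
Final effective stress: σ'_f = 59.242 + 38.132 = 97.374 kPa.
σ'_f = 97.374 ≤ σ'_p = 133 kPa, so the clay remains overconsolidated and only the recompression index applies:
S_c = C_r·H/(1+e₀)·log₁₀(σ'_f/σ'_0) = 0.075×4.4/2.16×log₁₀(97.374/59.242)
    = 0.15277 × 0.21581 = 0.03297 m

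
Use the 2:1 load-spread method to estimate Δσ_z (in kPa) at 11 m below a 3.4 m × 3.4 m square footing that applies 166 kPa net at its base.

Δσ_z ≈ 9.25 kPa

By the 2:1 method the load spreads at 1 horizontal : 2 vertical, so at depth z the loaded area has grown by z in each plan dimension:
Δσ = qBL/((B+z)(L+z)) = 166×3.4×3.4/((3.4+11)(3.4+11)) = 9.2542 kPa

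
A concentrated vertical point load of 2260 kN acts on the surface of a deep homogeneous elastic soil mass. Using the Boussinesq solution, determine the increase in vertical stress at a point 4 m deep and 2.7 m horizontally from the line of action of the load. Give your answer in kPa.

Δσ_z ≈ 26.4 kPa

Boussinesq vertical stress below a point load on an elastic half-space:
Δσ_z = 3P/(2πz²) · [1 + (r/z)²]^(−5/2)
r/z = 2.7/4 = 0.675; [1+(r/z)²]^(−5/2) = 0.39118.
Δσ_z = 3×2260/(2π×4²) × 0.39118 = 67.442 × 0.39118 = 26.38 kPa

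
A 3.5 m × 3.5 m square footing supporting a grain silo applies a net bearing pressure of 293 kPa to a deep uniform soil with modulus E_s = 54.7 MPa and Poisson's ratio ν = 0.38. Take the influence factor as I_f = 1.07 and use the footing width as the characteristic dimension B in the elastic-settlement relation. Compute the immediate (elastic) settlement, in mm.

S_e ≈ 17.2 mm

Immediate (elastic) settlement: S_e = q·B·(1−ν²)/E_s · I_f.
E_s = 54.7 MPa = 54700 kPa.
S_e = 293 × 3.5 × (1 − 0.38²) / 54700 × 1.07
    = 293 × 3.5 × 0.8556 / 54700 × 1.07
    = 0.01716 m = 17.16 mm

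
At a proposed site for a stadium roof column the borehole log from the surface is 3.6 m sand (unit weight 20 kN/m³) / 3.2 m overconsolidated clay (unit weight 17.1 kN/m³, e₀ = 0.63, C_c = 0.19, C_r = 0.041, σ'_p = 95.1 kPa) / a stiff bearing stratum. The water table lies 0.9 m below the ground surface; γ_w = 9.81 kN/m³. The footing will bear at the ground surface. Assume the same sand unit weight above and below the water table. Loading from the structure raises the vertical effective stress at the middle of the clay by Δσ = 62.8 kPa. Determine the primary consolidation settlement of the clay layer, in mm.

S_c ≈ 55.4 mm

Mid-depth of clay below the ground surface: z = 3.6 + 3.2/2 = 5.2 m.
Total vertical stress at mid-clay: σ_v = 20×3.6 + 17.1×1.6 = 99.36 kPa.
Pore pressure: u = 9.81×(5.2 − 0.9) = 42.183 kPa.
Initial effective stress: σ'_0 = σ_v − u = 99.36 − 42.183 = 57.177 kPa.
Final effective stress: σ'_f = 57.177 + 62.8 = 119.98 kPa.
σ'_f = 119.98 > σ'_p = 95.1 kPa, so the stress path crosses the preconsolidation pressure — recompression up to σ'_p, then virgin compression beyond:
S_c = H/(1+e₀)·[C_r·log₁₀(σ'_p/σ'_0) + C_c·log₁₀(σ'_f/σ'_p)]
    = 3.2/1.63 × [0.041×log₁₀(95.1/57.177) + 0.19×log₁₀(119.98/95.1)]
    = 1.9632 × [0.0090593 + 0.019176] = 0.05543 m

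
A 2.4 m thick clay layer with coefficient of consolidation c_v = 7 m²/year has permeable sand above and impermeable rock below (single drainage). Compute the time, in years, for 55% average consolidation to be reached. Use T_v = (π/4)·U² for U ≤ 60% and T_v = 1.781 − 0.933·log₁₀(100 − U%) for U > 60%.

t ≈ 0.195 years

Drainage path length: H_d = H = 2.4 m (single drainage).
U ≤ 60%: T_v = (π/4)·U² = (π/4)×0.55² = 0.23758.
t = T_v·H_d²/c_v = 0.23758×2.4²/7 = 0.1955 years.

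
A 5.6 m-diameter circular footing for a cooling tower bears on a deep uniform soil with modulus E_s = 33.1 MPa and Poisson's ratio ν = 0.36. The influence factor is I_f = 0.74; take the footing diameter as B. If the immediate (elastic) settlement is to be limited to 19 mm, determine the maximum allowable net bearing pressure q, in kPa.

E_s = 33.1 MPa = 33100 kPa.
S_e = q·B·(1−ν²)/E_s · I_f  ⇒  q = S_e·E_s / (B·(1−ν²)·I_f).
q = 0.019 × 33100 / (5.6 × 0.8704 × 0.74) = 174.4 kPa

q ≈ 174 kPa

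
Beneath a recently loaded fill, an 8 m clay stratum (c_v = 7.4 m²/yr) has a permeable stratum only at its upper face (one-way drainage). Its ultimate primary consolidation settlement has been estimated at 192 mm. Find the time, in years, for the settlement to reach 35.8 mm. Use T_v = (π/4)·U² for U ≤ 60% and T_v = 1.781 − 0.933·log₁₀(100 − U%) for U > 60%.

t ≈ 0.236 years

Drainage path length: H_d = H = 8 m (single drainage).
U = S(t)/S_ult = 35.8/192 = 0.1865.
U ≤ 60%: T_v = (π/4)·U² = (π/4)×0.18646² = 0.027306.
t = T_v·H_d²/c_v = 0.027306×8²/7.4 = 0.2362 years.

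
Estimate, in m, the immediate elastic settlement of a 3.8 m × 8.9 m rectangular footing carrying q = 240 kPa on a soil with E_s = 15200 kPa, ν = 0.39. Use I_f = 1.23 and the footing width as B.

Immediate (elastic) settlement: S_e = q·B·(1−ν²)/E_s · I_f.
S_e = 240 × 3.8 × (1 − 0.39²) / 15200 × 1.23
    = 240 × 3.8 × 0.8479 / 15200 × 1.23
    = 0.06258 m

S_e ≈ 0.0626 m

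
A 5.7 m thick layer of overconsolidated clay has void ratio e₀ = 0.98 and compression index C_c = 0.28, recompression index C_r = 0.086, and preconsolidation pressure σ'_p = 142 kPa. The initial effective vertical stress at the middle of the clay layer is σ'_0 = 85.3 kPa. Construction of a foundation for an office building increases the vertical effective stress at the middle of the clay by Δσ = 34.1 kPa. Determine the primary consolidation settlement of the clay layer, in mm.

Final effective stress: σ'_f = 85.3 + 34.1 = 119.4 kPa.
σ'_f = 119.4 ≤ σ'_p = 142 kPa, so the clay remains overconsolidated and only the recompression index applies:
S_c = C_r·H/(1+e₀)·log₁₀(σ'_f/σ'_0) = 0.086×5.7/1.98×log₁₀(119.4/85.3)
    = 0.24758 × 0.14606 = 0.03616 m

S_c ≈ 36.2 mm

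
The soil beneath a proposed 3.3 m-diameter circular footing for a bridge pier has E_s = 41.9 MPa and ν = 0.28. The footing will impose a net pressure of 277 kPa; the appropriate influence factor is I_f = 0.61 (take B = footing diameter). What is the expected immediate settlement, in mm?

S_e ≈ 12.3 mm

Immediate (elastic) settlement: S_e = q·B·(1−ν²)/E_s · I_f.
E_s = 41.9 MPa = 41900 kPa.
S_e = 277 × 3.3 × (1 − 0.28²) / 41900 × 0.61
    = 277 × 3.3 × 0.9216 / 41900 × 0.61
    = 0.01226 m = 12.26 mm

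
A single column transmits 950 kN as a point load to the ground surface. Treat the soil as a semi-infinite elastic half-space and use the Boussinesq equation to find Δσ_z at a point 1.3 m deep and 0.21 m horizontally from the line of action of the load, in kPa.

Δσ_z ≈ 252 kPa

Boussinesq vertical stress below a point load on an elastic half-space:
Δσ_z = 3P/(2πz²) · [1 + (r/z)²]^(−5/2)
r/z = 0.21/1.3 = 0.16154; [1+(r/z)²]^(−5/2) = 0.93763.
Δσ_z = 3×950/(2π×1.3²) × 0.93763 = 268.4 × 0.93763 = 251.7 kPa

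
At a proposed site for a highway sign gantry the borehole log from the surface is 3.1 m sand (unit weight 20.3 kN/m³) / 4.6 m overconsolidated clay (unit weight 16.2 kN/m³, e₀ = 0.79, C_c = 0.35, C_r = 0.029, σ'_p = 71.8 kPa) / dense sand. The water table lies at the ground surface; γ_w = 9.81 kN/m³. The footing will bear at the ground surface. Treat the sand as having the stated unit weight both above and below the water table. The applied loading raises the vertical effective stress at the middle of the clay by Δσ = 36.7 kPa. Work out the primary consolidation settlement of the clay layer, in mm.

Mid-depth of clay below the ground surface: z = 3.1 + 4.6/2 = 5.4 m.
Total vertical stress at mid-clay: σ_v = 20.3×3.1 + 16.2×2.3 = 100.19 kPa.
Pore pressure: u = 9.81×(5.4 − 0) = 52.974 kPa.
Initial effective stress: σ'_0 = σ_v − u = 100.19 − 52.974 = 47.216 kPa.
Final effective stress: σ'_f = 47.216 + 36.7 = 83.916 kPa.
σ'_f = 83.916 > σ'_p = 71.8 kPa, so the stress path crosses the preconsolidation pressure — recompression up to σ'_p, then virgin compression beyond:
S_c = H/(1+e₀)·[C_r·log₁₀(σ'_p/σ'_0) + C_c·log₁₀(σ'_f/σ'_p)]
    = 4.6/1.79 × [0.029×log₁₀(71.8/47.216) + 0.35×log₁₀(83.916/71.8)]
    = 2.5698 × [0.005279 + 0.023702] = 0.07448 m

S_c ≈ 74.5 mm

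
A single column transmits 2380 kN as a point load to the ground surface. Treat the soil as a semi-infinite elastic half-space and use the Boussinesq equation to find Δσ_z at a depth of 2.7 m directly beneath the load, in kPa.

Boussinesq vertical stress below a point load on an elastic half-space:
Δσ_z = 3P/(2πz²) · [1 + (r/z)²]^(−5/2)
r/z = 0/2.7 = 0; [1+(r/z)²]^(−5/2) = 1.
Δσ_z = 3×2380/(2π×2.7²) × 1 = 155.88 × 1 = 155.9 kPa

Δσ_z ≈ 156 kPa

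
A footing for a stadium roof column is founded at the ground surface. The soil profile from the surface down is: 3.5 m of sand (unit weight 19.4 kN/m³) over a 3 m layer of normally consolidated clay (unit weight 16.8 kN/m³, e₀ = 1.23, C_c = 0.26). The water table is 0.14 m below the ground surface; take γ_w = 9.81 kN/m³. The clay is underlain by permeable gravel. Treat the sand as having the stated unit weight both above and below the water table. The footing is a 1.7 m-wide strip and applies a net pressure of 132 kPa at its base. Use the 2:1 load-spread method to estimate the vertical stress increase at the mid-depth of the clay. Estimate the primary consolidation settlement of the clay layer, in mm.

Mid-depth of clay below the ground surface: z = 3.5 + 3/2 = 5 m.
Total vertical stress at mid-clay: σ_v = 19.4×3.5 + 16.8×1.5 = 93.1 kPa.
Pore pressure: u = 9.81×(5 − 0.14) = 47.677 kPa.
Initial effective stress: σ'_0 = σ_v − u = 93.1 − 47.677 = 45.423 kPa.
Stress increase at mid-clay by the 2:1 spreading method:
Δσ = qB/(B+z) = 132×1.7/(1.7+5) = 33.493 kPa
Final effective stress: σ'_f = σ'_0 + Δσ = 45.423 + 33.493 = 78.916 kPa.
Normally consolidated clay, so the full stress increment lies on the virgin compression line:
S_c = C_c·H/(1+e₀)·log₁₀(σ'_f/σ'_0) = 0.26×3/(1+1.23)×log₁₀(78.916/45.423)
    = 0.34978 × 0.23989 = 0.08391 m

S_c ≈ 83.9 mm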